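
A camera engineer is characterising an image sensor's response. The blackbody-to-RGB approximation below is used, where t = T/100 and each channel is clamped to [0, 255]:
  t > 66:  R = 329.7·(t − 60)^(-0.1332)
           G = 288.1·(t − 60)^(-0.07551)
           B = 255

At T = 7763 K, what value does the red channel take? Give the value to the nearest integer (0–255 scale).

225

t = 7763/100 = 77.63; the t > 66 branch applies.
R = 329.7·(77.63 − 60)^(-0.1332) = 329.7·17.63^(-0.1332) = 329.7·0.68234 = 224.967.
Rounded: 225.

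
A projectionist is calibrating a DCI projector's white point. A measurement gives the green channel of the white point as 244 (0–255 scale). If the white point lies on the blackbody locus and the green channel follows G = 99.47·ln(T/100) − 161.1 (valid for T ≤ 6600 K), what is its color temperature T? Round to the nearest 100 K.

ln t = (244 + 161.1) / 99.47 = 4.0726.
t = e^4.0726 = 58.709.
T = 100·t = 5871 K → 5900 K to the nearest 100 K.

5900 K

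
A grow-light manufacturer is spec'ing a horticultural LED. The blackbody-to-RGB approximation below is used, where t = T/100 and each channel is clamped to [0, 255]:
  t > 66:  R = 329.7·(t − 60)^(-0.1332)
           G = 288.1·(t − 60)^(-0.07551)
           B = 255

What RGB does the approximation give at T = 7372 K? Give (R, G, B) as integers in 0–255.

(233, 236, 255)

t = 7372/100 = 73.72; the t > 66 branch applies.
R = 329.7·(73.72 − 60)^(-0.1332) = 329.7·13.72^(-0.1332) = 329.7·0.70551 = 232.607.
G = 288.1·(73.72 − 60)^(-0.07551) = 288.1·13.72^(-0.07551) = 288.1·0.82058 = 236.408.
B = 255 by definition for t > 66.
Rounded: (233, 236, 255).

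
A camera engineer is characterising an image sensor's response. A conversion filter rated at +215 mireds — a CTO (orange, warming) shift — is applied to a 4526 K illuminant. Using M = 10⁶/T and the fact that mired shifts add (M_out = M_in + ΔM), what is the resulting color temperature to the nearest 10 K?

2290 K

M_in = 10⁶/4526 = 220.95 mireds.
M_out = 220.95 + (+215) = 435.95 mireds.
T_out = 10⁶/435.95 = 2293.9 K → 2290 K.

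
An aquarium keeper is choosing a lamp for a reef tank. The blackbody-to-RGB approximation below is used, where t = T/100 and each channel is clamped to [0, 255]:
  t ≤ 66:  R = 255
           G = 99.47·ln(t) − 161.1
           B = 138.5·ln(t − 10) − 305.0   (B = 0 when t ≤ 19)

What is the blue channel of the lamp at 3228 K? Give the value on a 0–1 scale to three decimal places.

t = 3228/100 = 32.28; the t ≤ 66 branch applies.
B = 138.5·ln(32.28 − 10) − 305.0 = 138.5·ln 22.28 − 305.0 = 138.5·3.1037 − 305.0 = 124.861.
On a 0–1 scale: 124.861/255 = 0.4897 → 0.490.

0.490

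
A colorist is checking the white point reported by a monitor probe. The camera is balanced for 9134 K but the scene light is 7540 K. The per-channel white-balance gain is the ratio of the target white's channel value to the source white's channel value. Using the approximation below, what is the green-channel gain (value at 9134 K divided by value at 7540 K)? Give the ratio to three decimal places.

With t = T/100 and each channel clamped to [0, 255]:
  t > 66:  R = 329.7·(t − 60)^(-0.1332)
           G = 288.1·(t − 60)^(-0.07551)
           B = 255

At 7540 K (t = 75.4):
  G = 288.1·(75.4 − 60)^(-0.07551) = 288.1·15.4^(-0.07551) = 288.1·0.81345 = 234.355.
At 9134 K (t = 91.34):
  G = 288.1·(91.34 − 60)^(-0.07551) = 288.1·31.34^(-0.07551) = 288.1·0.77096 = 222.112.
Gain = 222.112 / 234.355 = 0.9478 → 0.948.

0.948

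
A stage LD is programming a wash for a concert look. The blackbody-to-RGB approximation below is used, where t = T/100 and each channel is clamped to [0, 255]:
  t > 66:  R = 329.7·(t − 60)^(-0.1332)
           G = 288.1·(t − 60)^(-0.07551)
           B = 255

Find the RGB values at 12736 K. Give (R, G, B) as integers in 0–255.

t = 12736/100 = 127.36; the t > 66 branch applies.
R = 329.7·(127.36 − 60)^(-0.1332) = 329.7·67.36^(-0.1332) = 329.7·0.57076 = 188.181.
G = 288.1·(127.36 − 60)^(-0.07551) = 288.1·67.36^(-0.07551) = 288.1·0.72767 = 209.643.
B = 255 by definition for t > 66.
Rounded: (188, 210, 255).

(188, 210, 255)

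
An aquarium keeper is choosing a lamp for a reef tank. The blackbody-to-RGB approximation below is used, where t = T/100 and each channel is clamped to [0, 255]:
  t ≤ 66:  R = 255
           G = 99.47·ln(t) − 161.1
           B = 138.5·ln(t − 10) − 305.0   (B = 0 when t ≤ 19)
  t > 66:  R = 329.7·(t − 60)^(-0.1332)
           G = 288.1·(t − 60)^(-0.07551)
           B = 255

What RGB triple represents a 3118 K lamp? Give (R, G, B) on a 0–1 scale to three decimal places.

(1.000, 0.710, 0.462)

t = 3118/100 = 31.18; the t ≤ 66 branch applies.
R = 255 by definition for t ≤ 66.
G = 99.47·ln 31.18 − 161.1 = 99.47·3.4398 − 161.1 = 181.055.
B = 138.5·ln(31.18 − 10) − 305.0 = 138.5·ln 21.18 − 305.0 = 138.5·3.0531 − 305.0 = 117.848.
Dividing each by 255: (1.0000, 0.7100, 0.4622) → (1.000, 0.710, 0.462).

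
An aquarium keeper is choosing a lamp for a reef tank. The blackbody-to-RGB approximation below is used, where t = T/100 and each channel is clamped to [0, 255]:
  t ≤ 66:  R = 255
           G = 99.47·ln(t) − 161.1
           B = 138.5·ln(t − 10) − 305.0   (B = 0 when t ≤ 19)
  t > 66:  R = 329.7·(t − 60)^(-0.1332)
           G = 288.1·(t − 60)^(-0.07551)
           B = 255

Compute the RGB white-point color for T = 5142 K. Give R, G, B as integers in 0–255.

R=255, G=231, B=211

t = 5142/100 = 51.42; the t ≤ 66 branch applies.
R = 255 by definition for t ≤ 66.
G = 99.47·ln 51.42 − 161.1 = 99.47·3.9400 − 161.1 = 230.815.
B = 138.5·ln(51.42 − 10) − 305.0 = 138.5·ln 41.42 − 305.0 = 138.5·3.7238 − 305.0 = 210.741.
Rounded: (255, 231, 211).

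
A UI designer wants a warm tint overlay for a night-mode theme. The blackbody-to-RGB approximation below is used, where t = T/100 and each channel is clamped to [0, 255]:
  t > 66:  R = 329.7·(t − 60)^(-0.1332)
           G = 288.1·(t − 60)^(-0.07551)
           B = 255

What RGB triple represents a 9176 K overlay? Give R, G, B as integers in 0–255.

R=208, G=222, B=255

t = 9176/100 = 91.76; the t > 66 branch applies.
R = 329.7·(91.76 − 60)^(-0.1332) = 329.7·31.76^(-0.1332) = 329.7·0.63088 = 208.002.
G = 288.1·(91.76 − 60)^(-0.07551) = 288.1·31.76^(-0.07551) = 288.1·0.77018 = 221.889.
B = 255 by definition for t > 66.
Rounded: (208, 222, 255).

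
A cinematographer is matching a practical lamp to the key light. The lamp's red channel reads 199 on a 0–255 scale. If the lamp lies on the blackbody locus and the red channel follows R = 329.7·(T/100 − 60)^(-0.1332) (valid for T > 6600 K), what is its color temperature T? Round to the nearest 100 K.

(t − 60)^(-0.1332) = 199/329.7 = 0.60358.
t − 60 = 0.60358^(1/-0.1332) = 0.60358^(-7.508) = 44.273, so t = 104.273.
T = 100·t = 10427 K → 10400 K to the nearest 100 K.

10400 K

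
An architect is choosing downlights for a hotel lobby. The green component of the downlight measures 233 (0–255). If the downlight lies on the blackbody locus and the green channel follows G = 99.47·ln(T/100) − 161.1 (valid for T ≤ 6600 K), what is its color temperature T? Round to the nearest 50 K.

5250 K

ln t = (233 + 161.1) / 99.47 = 3.9620.
t = e^3.9620 = 52.562.
T = 100·t = 5256 K → 5250 K to the nearest 50 K.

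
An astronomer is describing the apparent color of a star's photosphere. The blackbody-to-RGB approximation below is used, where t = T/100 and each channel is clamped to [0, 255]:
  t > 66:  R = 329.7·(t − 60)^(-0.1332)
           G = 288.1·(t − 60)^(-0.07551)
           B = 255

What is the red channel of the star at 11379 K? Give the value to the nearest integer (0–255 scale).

t = 11379/100 = 113.79; the t > 66 branch applies.
R = 329.7·(113.79 − 60)^(-0.1332) = 329.7·53.79^(-0.1332) = 329.7·0.58813 = 193.905.
Rounded: 194.

194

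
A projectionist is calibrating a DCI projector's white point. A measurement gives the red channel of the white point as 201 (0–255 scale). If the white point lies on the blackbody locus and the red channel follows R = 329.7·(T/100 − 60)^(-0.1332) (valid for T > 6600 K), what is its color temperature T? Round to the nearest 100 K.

10100 K

(t − 60)^(-0.1332) = 201/329.7 = 0.60965.
t − 60 = 0.60965^(1/-0.1332) = 0.60965^(-7.508) = 41.071, so t = 101.071.
T = 100·t = 10107 K → 10100 K to the nearest 100 K.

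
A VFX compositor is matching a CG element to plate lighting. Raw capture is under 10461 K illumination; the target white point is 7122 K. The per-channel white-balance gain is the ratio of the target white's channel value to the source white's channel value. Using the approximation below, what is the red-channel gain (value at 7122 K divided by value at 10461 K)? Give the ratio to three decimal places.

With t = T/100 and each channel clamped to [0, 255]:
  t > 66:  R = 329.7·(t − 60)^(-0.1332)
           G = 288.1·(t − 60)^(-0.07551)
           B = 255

At 10461 K (t = 104.61):
  R = 329.7·(104.61 − 60)^(-0.1332) = 329.7·44.61^(-0.1332) = 329.7·0.60297 = 198.799.
At 7122 K (t = 71.22):
  R = 329.7·(71.22 − 60)^(-0.1332) = 329.7·11.22^(-0.1332) = 329.7·0.72467 = 238.924.
Gain = 238.924 / 198.799 = 1.2018 → 1.202.

1.202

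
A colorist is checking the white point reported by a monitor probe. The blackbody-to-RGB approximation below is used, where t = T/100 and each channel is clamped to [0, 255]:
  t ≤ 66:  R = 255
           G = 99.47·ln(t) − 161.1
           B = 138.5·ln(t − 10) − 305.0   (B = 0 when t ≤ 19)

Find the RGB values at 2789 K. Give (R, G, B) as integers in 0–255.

(255, 170, 94)

t = 2789/100 = 27.89; the t ≤ 66 branch applies.
R = 255 by definition for t ≤ 66.
G = 99.47·ln 27.89 − 161.1 = 99.47·3.3283 − 161.1 = 169.963.
B = 138.5·ln(27.89 − 10) − 305.0 = 138.5·ln 17.89 − 305.0 = 138.5·2.8842 − 305.0 = 94.468.
Rounded: (255, 170, 94).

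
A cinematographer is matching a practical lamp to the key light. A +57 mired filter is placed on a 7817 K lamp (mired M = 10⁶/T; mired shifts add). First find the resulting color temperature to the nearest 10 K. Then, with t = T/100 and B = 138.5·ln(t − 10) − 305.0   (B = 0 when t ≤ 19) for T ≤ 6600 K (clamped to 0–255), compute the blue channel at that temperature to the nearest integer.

219

M_in = 10⁶/7817 = 127.93; M_out = 127.93 + (+57) = 184.93.
T_out = 10⁶/184.93 = 5407.6 K → 5410 K; t = 54.1.
B = 138.5·ln(54.1 − 10) − 305.0 = 138.5·ln 44.1 − 305.0 = 138.5·3.7865 − 305.0 = 219.425.
Rounded: 219.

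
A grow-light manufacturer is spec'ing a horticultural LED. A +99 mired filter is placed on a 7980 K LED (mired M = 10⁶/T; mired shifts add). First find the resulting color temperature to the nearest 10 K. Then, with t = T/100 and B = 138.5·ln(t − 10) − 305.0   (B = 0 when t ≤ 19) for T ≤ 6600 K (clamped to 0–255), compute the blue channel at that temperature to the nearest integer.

186

M_in = 10⁶/7980 = 125.31; M_out = 125.31 + (+99) = 224.31.
T_out = 10⁶/224.31 = 4458.1 K → 4460 K; t = 44.6.
B = 138.5·ln(44.6 − 10) − 305.0 = 138.5·ln 34.6 − 305.0 = 138.5·3.5439 − 305.0 = 185.824.
Rounded: 186.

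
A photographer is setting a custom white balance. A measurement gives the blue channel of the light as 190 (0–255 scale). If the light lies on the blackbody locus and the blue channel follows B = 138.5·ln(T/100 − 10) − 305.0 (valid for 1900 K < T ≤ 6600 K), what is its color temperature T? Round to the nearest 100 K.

ln(t − 10) = (190 + 305.0) / 138.5 = 3.5740.
t − 10 = e^3.5740 = 35.659, so t = 45.659.
T = 100·t = 4566 K → 4600 K to the nearest 100 K.

4600 K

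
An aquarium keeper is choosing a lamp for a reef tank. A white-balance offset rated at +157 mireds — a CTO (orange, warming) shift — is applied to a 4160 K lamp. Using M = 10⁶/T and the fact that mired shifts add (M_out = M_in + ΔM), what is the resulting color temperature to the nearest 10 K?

M_in = 10⁶/4160 = 240.38 mireds.
M_out = 240.38 + (+157) = 397.38 mireds.
T_out = 10⁶/397.38 = 2516.5 K → 2520 K.

2520 K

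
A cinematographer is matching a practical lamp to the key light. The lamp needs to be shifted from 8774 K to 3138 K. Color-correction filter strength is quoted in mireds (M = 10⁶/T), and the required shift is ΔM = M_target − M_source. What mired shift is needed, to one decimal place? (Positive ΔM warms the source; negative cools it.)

+204.7 mireds

M_source = 10⁶/8774 = 113.973; M_target = 10⁶/3138 = 318.674.
ΔM = 318.674 − 113.973 = 204.701 → +204.7 mireds, a warming shift.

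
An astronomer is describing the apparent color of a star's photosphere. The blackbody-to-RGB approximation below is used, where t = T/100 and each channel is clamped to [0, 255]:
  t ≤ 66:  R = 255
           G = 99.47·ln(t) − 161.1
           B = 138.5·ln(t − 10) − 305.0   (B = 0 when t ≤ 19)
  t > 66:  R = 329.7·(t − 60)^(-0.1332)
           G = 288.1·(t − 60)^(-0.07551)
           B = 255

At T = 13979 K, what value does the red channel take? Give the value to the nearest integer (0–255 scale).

t = 13979/100 = 139.79; the t > 66 branch applies.
R = 329.7·(139.79 − 60)^(-0.1332) = 329.7·79.79^(-0.1332) = 329.7·0.55803 = 183.984.
Rounded: 184.

184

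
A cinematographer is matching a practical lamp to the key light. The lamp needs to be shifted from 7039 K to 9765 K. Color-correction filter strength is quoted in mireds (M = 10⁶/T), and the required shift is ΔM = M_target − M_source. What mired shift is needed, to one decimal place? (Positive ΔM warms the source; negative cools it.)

-39.7 mireds

M_source = 10⁶/7039 = 142.066; M_target = 10⁶/9765 = 102.407.
ΔM = 102.407 − 142.066 = -39.659 → -39.7 mireds, a cooling shift.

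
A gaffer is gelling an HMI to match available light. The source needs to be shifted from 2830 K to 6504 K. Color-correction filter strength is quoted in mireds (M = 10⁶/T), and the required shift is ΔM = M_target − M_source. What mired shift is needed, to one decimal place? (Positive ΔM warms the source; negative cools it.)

M_source = 10⁶/2830 = 353.357; M_target = 10⁶/6504 = 153.752.
ΔM = 153.752 − 353.357 = -199.605 → -199.6 mireds, a cooling shift.

-199.6 mireds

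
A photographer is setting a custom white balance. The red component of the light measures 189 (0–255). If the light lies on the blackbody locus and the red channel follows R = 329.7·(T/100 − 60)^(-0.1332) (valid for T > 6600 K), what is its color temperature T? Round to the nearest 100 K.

(t − 60)^(-0.1332) = 189/329.7 = 0.57325.
t − 60 = 0.57325^(1/-0.1332) = 0.57325^(-7.508) = 65.199, so t = 125.199.
T = 100·t = 12520 K → 12500 K to the nearest 100 K.

12500 K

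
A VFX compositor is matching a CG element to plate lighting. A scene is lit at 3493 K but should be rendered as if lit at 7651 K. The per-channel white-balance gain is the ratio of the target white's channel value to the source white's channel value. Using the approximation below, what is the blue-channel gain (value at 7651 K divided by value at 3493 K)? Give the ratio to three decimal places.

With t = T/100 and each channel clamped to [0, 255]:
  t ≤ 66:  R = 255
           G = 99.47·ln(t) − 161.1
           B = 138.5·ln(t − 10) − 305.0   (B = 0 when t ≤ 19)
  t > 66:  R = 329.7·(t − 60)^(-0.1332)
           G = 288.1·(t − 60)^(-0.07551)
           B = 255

1.816

At 3493 K (t = 34.93):
  B = 138.5·ln(34.93 − 10) − 305.0 = 138.5·ln 24.93 − 305.0 = 138.5·3.2161 − 305.0 = 140.426.
At 7651 K (t = 76.51):
  B = 255 by definition for t > 66.
Gain = 255.000 / 140.426 = 1.8159 → 1.816.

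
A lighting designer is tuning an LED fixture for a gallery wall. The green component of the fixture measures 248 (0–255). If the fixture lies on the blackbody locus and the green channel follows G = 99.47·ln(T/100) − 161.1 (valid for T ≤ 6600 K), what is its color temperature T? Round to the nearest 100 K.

6100 K

ln t = (248 + 161.1) / 99.47 = 4.1128.
t = e^4.1128 = 61.117.
T = 100·t = 6112 K → 6100 K to the nearest 100 K.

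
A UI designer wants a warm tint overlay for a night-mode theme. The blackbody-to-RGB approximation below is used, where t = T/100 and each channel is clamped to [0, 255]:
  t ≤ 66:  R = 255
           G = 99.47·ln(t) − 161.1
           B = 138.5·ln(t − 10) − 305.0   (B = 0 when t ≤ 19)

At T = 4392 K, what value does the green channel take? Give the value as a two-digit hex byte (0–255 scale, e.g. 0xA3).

t = 4392/100 = 43.92; the t ≤ 66 branch applies.
G = 99.47·ln 43.92 − 161.1 = 99.47·3.7824 − 161.1 = 215.132.
Rounded: 215; in hex, 0xD7.

0xD7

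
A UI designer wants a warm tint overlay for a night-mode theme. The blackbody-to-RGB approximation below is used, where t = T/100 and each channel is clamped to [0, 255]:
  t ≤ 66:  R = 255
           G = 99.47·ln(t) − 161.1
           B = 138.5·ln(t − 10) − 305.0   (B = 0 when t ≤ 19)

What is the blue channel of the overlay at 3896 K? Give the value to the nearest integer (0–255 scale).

t = 3896/100 = 38.96; the t ≤ 66 branch applies.
B = 138.5·ln(38.96 − 10) − 305.0 = 138.5·ln 28.96 − 305.0 = 138.5·3.3659 − 305.0 = 161.179.
Rounded: 161.

161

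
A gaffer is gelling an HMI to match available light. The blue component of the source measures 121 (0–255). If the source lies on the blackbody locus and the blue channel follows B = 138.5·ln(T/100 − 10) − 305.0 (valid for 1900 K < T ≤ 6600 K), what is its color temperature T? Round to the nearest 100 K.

3200 K

ln(t − 10) = (121 + 305.0) / 138.5 = 3.0758.
t − 10 = e^3.0758 = 21.667, so t = 31.667.
T = 100·t = 3167 K → 3200 K to the nearest 100 K.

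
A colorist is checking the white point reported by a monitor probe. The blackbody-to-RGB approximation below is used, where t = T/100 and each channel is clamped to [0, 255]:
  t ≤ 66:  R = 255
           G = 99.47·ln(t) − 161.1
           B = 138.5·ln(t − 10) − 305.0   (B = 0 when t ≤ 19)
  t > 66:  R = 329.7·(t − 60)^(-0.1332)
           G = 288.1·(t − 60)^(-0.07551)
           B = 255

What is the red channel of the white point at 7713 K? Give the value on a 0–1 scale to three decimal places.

t = 7713/100 = 77.13; the t > 66 branch applies.
R = 329.7·(77.13 − 60)^(-0.1332) = 329.7·17.13^(-0.1332) = 329.7·0.68496 = 225.830.
On a 0–1 scale: 225.830/255 = 0.8856 → 0.886.

0.886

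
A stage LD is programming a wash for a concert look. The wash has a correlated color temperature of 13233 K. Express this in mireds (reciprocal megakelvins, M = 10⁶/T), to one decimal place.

M = 10⁶ / 13233 = 75.569 → 75.6 mireds.

75.6 mireds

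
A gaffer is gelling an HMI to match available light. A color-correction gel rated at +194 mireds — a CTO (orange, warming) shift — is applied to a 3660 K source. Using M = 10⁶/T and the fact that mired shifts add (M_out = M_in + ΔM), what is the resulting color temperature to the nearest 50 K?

2150 K

M_in = 10⁶/3660 = 273.22 mireds.
M_out = 273.22 + (+194) = 467.22 mireds.
T_out = 10⁶/467.22 = 2140.3 K → 2150 K.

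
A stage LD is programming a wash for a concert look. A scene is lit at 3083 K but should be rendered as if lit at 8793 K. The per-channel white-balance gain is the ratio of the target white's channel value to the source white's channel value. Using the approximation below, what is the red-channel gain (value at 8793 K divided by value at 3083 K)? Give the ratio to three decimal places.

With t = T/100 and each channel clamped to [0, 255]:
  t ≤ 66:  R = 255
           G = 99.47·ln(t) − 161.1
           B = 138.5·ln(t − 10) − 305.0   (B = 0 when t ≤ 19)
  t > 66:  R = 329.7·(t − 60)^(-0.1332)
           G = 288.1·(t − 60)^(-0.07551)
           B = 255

At 3083 K (t = 30.83):
  R = 255 by definition for t ≤ 66.
At 8793 K (t = 87.93):
  R = 329.7·(87.93 − 60)^(-0.1332) = 329.7·27.93^(-0.1332) = 329.7·0.64178 = 211.593.
Gain = 211.593 / 255.000 = 0.8298 → 0.830.

0.830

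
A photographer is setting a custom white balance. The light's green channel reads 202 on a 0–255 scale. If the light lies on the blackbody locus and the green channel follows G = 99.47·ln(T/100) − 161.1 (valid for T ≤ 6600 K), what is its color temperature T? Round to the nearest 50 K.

3850 K

ln t = (202 + 161.1) / 99.47 = 3.6503.
t = e^3.6503 = 38.488.
T = 100·t = 3849 K → 3850 K to the nearest 50 K.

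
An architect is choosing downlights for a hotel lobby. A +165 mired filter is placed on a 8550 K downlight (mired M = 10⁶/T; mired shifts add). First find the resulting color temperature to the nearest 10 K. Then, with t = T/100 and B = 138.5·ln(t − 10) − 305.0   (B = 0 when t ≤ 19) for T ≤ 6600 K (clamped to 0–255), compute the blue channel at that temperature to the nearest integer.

M_in = 10⁶/8550 = 116.96; M_out = 116.96 + (+165) = 281.96.
T_out = 10⁶/281.96 = 3546.6 K → 3550 K; t = 35.5.
B = 138.5·ln(35.5 − 10) − 305.0 = 138.5·ln 25.5 − 305.0 = 138.5·3.2387 − 305.0 = 143.557.
Rounded: 144.

144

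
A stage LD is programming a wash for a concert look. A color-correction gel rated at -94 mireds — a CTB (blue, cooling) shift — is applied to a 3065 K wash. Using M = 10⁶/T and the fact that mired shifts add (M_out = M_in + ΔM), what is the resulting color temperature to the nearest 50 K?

4300 K

M_in = 10⁶/3065 = 326.26 mireds.
M_out = 326.26 + (-94) = 232.26 mireds.
T_out = 10⁶/232.26 = 4305.4 K → 4300 K.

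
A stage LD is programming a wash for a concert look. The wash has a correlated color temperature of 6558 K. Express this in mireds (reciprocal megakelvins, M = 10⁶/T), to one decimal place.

M = 10⁶ / 6558 = 152.486 → 152.5 mireds.

152.5 mireds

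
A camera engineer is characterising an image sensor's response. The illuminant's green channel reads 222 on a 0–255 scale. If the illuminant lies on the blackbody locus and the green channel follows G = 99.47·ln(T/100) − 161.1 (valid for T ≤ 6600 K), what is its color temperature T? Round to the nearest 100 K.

4700 K

ln t = (222 + 161.1) / 99.47 = 3.8514.
t = e^3.8514 = 47.059.
T = 100·t = 4706 K → 4700 K to the nearest 100 K.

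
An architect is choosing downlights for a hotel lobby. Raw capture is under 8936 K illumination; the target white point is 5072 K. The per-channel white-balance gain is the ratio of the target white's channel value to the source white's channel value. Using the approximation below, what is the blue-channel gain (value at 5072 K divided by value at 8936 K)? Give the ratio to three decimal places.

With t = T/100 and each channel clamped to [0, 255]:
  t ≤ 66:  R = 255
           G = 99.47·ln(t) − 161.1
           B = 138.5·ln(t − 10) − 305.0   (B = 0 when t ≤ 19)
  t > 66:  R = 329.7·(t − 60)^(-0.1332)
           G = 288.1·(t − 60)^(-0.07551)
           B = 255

At 8936 K (t = 89.36):
  B = 255 by definition for t > 66.
At 5072 K (t = 50.72):
  B = 138.5·ln(50.72 − 10) − 305.0 = 138.5·ln 40.72 − 305.0 = 138.5·3.7067 − 305.0 = 208.381.
Gain = 208.381 / 255.000 = 0.8172 → 0.817.

0.817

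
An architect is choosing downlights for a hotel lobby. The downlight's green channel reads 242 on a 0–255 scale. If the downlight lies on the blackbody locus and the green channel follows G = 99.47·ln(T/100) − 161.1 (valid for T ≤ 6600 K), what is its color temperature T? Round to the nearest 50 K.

5750 K

ln t = (242 + 161.1) / 99.47 = 4.0525.
t = e^4.0525 = 57.540.
T = 100·t = 5754 K → 5750 K to the nearest 50 K.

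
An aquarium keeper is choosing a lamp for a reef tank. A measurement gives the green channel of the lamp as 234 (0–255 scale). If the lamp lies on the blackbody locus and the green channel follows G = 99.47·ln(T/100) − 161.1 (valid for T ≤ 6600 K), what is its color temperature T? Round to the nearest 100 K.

5300 K

ln t = (234 + 161.1) / 99.47 = 3.9721.
t = e^3.9721 = 53.093.
T = 100·t = 5309 K → 5300 K to the nearest 100 K.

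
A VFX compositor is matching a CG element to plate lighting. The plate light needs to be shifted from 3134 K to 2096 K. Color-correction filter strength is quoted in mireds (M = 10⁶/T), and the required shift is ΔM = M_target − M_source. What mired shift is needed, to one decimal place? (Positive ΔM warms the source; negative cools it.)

M_source = 10⁶/3134 = 319.081; M_target = 10⁶/2096 = 477.099.
ΔM = 477.099 − 319.081 = 158.018 → +158.0 mireds, a warming shift.

+158.0 mireds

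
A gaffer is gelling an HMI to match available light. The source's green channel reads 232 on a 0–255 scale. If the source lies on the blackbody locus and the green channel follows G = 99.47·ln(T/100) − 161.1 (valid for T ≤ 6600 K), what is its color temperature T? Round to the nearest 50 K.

ln t = (232 + 161.1) / 99.47 = 3.9519.
t = e^3.9519 = 52.036.
T = 100·t = 5204 K → 5200 K to the nearest 50 K.

5200 K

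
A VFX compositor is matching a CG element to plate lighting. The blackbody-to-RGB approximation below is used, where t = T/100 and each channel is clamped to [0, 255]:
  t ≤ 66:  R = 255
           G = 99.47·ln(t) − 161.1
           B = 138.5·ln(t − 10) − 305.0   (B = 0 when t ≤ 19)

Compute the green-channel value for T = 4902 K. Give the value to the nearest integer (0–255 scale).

t = 4902/100 = 49.02; the t ≤ 66 branch applies.
G = 99.47·ln 49.02 − 161.1 = 99.47·3.8922 − 161.1 = 226.060.
Rounded: 226.

226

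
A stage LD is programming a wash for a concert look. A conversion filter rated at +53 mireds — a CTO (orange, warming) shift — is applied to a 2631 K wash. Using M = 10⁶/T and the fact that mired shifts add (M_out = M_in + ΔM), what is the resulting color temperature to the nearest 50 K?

2300 K

M_in = 10⁶/2631 = 380.08 mireds.
M_out = 380.08 + (+53) = 433.08 mireds.
T_out = 10⁶/433.08 = 2309.0 K → 2300 K.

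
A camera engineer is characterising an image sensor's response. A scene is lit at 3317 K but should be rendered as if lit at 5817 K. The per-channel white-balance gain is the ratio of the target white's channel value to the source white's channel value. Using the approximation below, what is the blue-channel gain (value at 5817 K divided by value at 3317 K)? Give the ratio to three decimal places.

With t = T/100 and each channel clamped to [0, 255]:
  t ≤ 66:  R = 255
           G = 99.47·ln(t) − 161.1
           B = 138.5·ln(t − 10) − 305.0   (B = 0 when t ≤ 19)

At 3317 K (t = 33.17):
  B = 138.5·ln(33.17 − 10) − 305.0 = 138.5·ln 23.17 − 305.0 = 138.5·3.1429 − 305.0 = 130.286.
At 5817 K (t = 58.17):
  B = 138.5·ln(58.17 − 10) − 305.0 = 138.5·ln 48.17 − 305.0 = 138.5·3.8747 − 305.0 = 231.651.
Gain = 231.651 / 130.286 = 1.7780 → 1.778.

1.778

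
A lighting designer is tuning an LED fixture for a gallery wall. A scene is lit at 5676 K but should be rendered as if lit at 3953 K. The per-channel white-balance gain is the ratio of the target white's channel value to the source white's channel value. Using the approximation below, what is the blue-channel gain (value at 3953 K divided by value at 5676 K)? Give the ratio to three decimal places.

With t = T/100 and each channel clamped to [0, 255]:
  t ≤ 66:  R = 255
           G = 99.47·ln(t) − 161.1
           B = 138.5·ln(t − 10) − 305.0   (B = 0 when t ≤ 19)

0.720

At 5676 K (t = 56.76):
  B = 138.5·ln(56.76 − 10) − 305.0 = 138.5·ln 46.76 − 305.0 = 138.5·3.8450 − 305.0 = 227.536.
At 3953 K (t = 39.53):
  B = 138.5·ln(39.53 − 10) − 305.0 = 138.5·ln 29.53 − 305.0 = 138.5·3.3854 − 305.0 = 163.879.
Gain = 163.879 / 227.536 = 0.7202 → 0.720.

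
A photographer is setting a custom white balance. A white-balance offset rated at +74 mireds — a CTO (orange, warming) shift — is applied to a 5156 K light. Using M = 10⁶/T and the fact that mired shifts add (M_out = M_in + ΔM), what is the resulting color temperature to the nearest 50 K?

M_in = 10⁶/5156 = 193.95 mireds.
M_out = 193.95 + (+74) = 267.95 mireds.
T_out = 10⁶/267.95 = 3732.1 K → 3750 K.

3750 K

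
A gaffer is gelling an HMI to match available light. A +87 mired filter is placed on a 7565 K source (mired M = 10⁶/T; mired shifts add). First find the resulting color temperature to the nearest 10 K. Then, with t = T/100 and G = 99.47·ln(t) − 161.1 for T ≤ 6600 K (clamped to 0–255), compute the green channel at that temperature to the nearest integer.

M_in = 10⁶/7565 = 132.19; M_out = 132.19 + (+87) = 219.19.
T_out = 10⁶/219.19 = 4562.3 K → 4560 K; t = 45.6.
G = 99.47·ln 45.6 − 161.1 = 99.47·3.8199 − 161.1 = 218.866.
Rounded: 219.

219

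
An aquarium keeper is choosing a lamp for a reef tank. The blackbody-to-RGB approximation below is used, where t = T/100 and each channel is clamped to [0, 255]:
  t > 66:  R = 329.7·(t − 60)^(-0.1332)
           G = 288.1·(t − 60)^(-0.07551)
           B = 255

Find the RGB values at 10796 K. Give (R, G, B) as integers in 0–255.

t = 10796/100 = 107.96; the t > 66 branch applies.
R = 329.7·(107.96 − 60)^(-0.1332) = 329.7·47.96^(-0.1332) = 329.7·0.59718 = 196.891.
G = 288.1·(107.96 − 60)^(-0.07551) = 288.1·47.96^(-0.07551) = 288.1·0.74658 = 215.090.
B = 255 by definition for t > 66.
Rounded: (197, 215, 255).

(197, 215, 255)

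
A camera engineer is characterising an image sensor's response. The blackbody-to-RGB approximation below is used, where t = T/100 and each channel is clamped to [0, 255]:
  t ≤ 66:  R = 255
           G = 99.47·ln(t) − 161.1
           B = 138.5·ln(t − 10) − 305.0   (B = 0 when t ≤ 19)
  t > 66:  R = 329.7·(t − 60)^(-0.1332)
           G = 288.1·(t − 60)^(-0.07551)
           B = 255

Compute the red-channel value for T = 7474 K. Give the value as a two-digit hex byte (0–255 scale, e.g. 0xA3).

t = 7474/100 = 74.74; the t > 66 branch applies.
R = 329.7·(74.74 − 60)^(-0.1332) = 329.7·14.74^(-0.1332) = 329.7·0.69881 = 230.396.
Rounded: 230; in hex, 0xE6.

0xE6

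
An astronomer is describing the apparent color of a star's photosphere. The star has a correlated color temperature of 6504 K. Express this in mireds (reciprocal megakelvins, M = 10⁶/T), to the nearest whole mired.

M = 10⁶ / 6504 = 153.752 → 154 mireds.

154 mireds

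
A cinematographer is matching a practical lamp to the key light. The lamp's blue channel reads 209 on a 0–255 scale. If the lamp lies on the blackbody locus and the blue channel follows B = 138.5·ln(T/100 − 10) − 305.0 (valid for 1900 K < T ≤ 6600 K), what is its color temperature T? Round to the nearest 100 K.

5100 K

ln(t − 10) = (209 + 305.0) / 138.5 = 3.7112.
t − 10 = e^3.7112 = 40.903, so t = 50.903.
T = 100·t = 5090 K → 5100 K to the nearest 100 K.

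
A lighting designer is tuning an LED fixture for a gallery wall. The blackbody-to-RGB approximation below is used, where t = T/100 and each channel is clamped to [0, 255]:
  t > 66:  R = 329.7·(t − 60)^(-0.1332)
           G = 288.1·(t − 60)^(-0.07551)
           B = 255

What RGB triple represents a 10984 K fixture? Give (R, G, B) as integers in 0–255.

t = 10984/100 = 109.84; the t > 66 branch applies.
R = 329.7·(109.84 − 60)^(-0.1332) = 329.7·49.84^(-0.1332) = 329.7·0.59413 = 195.885.
G = 288.1·(109.84 − 60)^(-0.07551) = 288.1·49.84^(-0.07551) = 288.1·0.74442 = 214.466.
B = 255 by definition for t > 66.
Rounded: (196, 214, 255).

(196, 214, 255)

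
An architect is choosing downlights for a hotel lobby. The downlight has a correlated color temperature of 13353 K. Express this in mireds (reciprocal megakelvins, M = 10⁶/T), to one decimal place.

M = 10⁶ / 13353 = 74.890 → 74.9 mireds.

74.9 mireds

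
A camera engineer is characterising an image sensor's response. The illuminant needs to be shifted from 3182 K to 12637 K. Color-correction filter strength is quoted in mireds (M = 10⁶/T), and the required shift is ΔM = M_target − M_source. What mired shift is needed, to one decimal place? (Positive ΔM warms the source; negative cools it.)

-235.1 mireds

M_source = 10⁶/3182 = 314.268; M_target = 10⁶/12637 = 79.133.
ΔM = 79.133 − 314.268 = -235.135 → -235.1 mireds, a cooling shift.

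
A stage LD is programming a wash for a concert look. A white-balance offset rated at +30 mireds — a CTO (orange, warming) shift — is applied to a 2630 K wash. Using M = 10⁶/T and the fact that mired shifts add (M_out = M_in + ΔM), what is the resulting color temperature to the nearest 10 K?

M_in = 10⁶/2630 = 380.23 mireds.
M_out = 380.23 + (+30) = 410.23 mireds.
T_out = 10⁶/410.23 = 2437.7 K → 2440 K.

2440 K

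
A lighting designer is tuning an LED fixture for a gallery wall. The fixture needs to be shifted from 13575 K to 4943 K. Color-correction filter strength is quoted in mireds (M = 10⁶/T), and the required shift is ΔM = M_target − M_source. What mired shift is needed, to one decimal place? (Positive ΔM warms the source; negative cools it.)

+128.6 mireds

M_source = 10⁶/13575 = 73.665; M_target = 10⁶/4943 = 202.306.
ΔM = 202.306 − 73.665 = 128.641 → +128.6 mireds, a warming shift.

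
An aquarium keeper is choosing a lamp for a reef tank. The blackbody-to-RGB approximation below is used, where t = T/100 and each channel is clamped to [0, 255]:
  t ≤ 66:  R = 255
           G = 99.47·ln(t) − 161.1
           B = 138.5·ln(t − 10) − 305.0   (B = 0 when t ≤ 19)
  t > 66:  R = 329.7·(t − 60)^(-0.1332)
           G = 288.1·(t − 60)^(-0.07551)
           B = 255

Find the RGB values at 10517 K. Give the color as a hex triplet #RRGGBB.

#C6D8FF

t = 10517/100 = 105.17; the t > 66 branch applies.
R = 329.7·(105.17 − 60)^(-0.1332) = 329.7·45.17^(-0.1332) = 329.7·0.60197 = 198.469.
G = 288.1·(105.17 − 60)^(-0.07551) = 288.1·45.17^(-0.07551) = 288.1·0.74997 = 216.066.
B = 255 by definition for t > 66.
Rounded: (198, 216, 255).
In hex: #C6D8FF.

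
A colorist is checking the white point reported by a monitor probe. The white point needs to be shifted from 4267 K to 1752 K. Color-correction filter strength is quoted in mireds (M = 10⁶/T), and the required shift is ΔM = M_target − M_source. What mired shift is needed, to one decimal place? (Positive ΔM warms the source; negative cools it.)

M_source = 10⁶/4267 = 234.357; M_target = 10⁶/1752 = 570.776.
ΔM = 570.776 − 234.357 = 336.420 → +336.4 mireds, a warming shift.

+336.4 mireds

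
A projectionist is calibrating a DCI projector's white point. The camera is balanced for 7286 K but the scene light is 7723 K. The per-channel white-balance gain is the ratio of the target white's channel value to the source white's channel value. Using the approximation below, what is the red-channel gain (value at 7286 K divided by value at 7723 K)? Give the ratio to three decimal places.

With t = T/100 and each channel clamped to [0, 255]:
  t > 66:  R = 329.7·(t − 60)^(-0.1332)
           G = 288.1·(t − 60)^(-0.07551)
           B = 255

At 7723 K (t = 77.23):
  R = 329.7·(77.23 − 60)^(-0.1332) = 329.7·17.23^(-0.1332) = 329.7·0.68443 = 225.655.
At 7286 K (t = 72.86):
  R = 329.7·(72.86 − 60)^(-0.1332) = 329.7·12.86^(-0.1332) = 329.7·0.71162 = 234.622.
Gain = 234.622 / 225.655 = 1.0397 → 1.040.

1.040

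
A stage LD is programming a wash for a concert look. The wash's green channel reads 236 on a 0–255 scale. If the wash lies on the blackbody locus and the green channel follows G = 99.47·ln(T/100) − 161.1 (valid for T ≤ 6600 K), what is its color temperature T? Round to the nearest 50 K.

ln t = (236 + 161.1) / 99.47 = 3.9922.
t = e^3.9922 = 54.172.
T = 100·t = 5417 K → 5400 K to the nearest 50 K.

5400 K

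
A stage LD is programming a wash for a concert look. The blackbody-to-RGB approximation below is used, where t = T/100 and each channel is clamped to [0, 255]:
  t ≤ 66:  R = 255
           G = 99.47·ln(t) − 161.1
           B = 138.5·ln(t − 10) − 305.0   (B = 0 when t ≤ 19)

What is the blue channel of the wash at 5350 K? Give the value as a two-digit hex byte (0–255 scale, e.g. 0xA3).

t = 5350/100 = 53.5; the t ≤ 66 branch applies.
B = 138.5·ln(53.5 − 10) − 305.0 = 138.5·ln 43.5 − 305.0 = 138.5·3.7728 − 305.0 = 217.527.
Rounded: 218; in hex, 0xDA.

0xDA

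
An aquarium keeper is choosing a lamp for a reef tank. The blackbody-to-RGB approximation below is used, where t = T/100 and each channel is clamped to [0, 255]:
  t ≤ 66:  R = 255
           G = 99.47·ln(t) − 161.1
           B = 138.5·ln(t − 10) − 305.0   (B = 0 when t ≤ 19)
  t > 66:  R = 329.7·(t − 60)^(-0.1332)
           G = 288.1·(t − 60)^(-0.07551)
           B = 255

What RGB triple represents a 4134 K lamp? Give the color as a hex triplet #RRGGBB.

t = 4134/100 = 41.34; the t ≤ 66 branch applies.
R = 255 by definition for t ≤ 66.
G = 99.47·ln 41.34 − 161.1 = 99.47·3.7218 − 161.1 = 209.110.
B = 138.5·ln(41.34 − 10) − 305.0 = 138.5·ln 31.34 − 305.0 = 138.5·3.4449 − 305.0 = 172.118.
Rounded: (255, 209, 172).
In hex: #FFD1AC.

#FFD1AC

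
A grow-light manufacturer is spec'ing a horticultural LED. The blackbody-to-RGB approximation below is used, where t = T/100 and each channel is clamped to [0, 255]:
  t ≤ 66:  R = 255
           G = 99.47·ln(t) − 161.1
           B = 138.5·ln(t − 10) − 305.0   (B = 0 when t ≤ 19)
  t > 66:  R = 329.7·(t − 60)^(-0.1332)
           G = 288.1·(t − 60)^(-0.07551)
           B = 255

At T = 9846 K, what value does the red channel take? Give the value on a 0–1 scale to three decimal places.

0.795

t = 9846/100 = 98.46; the t > 66 branch applies.
R = 329.7·(98.46 − 60)^(-0.1332) = 329.7·38.46^(-0.1332) = 329.7·0.61500 = 202.766.
On a 0–1 scale: 202.766/255 = 0.7952 → 0.795.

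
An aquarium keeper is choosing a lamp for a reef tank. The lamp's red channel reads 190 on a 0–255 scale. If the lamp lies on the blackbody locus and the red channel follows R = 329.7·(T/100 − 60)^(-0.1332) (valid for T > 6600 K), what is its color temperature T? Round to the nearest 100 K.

12300 K

(t − 60)^(-0.1332) = 190/329.7 = 0.57628.
t − 60 = 0.57628^(1/-0.1332) = 0.57628^(-7.508) = 62.667, so t = 122.667.
T = 100·t = 12267 K → 12300 K to the nearest 100 K.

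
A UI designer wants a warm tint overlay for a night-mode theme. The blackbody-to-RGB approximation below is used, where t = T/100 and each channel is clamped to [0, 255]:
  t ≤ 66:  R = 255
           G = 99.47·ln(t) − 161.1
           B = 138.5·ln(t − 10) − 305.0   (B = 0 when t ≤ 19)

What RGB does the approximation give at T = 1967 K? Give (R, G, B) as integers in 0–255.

(255, 135, 9)

t = 1967/100 = 19.67; the t ≤ 66 branch applies.
R = 255 by definition for t ≤ 66.
G = 99.47·ln 19.67 − 161.1 = 99.47·2.9791 − 161.1 = 135.231.
B = 138.5·ln(19.67 − 10) − 305.0 = 138.5·ln 9.67 − 305.0 = 138.5·2.2690 − 305.0 = 9.260.
Rounded: (255, 135, 9).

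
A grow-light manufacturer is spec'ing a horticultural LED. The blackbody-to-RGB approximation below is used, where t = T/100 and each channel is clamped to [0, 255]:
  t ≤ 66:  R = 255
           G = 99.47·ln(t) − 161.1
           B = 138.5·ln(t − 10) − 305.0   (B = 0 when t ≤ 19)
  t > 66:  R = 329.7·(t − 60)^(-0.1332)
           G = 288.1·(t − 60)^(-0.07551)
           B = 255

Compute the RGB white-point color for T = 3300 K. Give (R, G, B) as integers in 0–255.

(255, 187, 129)

t = 3300/100 = 33; the t ≤ 66 branch applies.
R = 255 by definition for t ≤ 66.
G = 99.47·ln 33 − 161.1 = 99.47·3.4965 − 161.1 = 186.698.
B = 138.5·ln(33 − 10) − 305.0 = 138.5·ln 23 − 305.0 = 138.5·3.1355 − 305.0 = 129.266.
Rounded: (255, 187, 129).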